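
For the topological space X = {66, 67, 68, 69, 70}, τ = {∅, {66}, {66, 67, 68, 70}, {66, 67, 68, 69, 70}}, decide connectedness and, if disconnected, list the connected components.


(X, τ) is connected.

Find clopen sets (U ∈ τ with X ∖ U ∈ τ):
  U = ∅, X ∖ U = {66, 67, 68, 69, 70} — both open, so U is clopen.
  U = {66, 67, 68, 69, 70}, X ∖ U = ∅ — both open, so U is clopen.
Only trivial clopens (∅ and X) exist, so (X, τ) is connected.
Compute connected components by grouping points that agree on all clopens:
  component: {66, 67, 68, 69, 70}


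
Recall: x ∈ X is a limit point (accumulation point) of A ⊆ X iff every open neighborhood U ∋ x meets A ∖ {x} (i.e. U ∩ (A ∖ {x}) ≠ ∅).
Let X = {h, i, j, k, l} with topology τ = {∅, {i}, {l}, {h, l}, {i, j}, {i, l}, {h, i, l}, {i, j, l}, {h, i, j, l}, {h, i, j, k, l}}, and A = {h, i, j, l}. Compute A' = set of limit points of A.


A' = {h, j, k}

For each x ∈ X, list the open sets U ∈ τ with x ∈ U, then check whether U ∩ (A ∖ {x}) ≠ ∅ for every such U.
  x = h: opens ∋ x are {h, l}, {h, i, l}, {h, i, j, l}, {h, i, j, k, l}; each meets A ∖ {h}, so x IS a limit point.
  x = i: open {i} ∋ x has {i} ∩ (A ∖ {i}) = ∅, so x is NOT a limit point.
  x = j: opens ∋ x are {i, j}, {i, j, l}, {h, i, j, l}, {h, i, j, k, l}; each meets A ∖ {j}, so x IS a limit point.
  x = k: opens ∋ x are {h, i, j, k, l}; each meets A ∖ {k}, so x IS a limit point.
  x = l: open {l} ∋ x has {l} ∩ (A ∖ {l}) = ∅, so x is NOT a limit point.
Collecting: A' = {h, j, k}.


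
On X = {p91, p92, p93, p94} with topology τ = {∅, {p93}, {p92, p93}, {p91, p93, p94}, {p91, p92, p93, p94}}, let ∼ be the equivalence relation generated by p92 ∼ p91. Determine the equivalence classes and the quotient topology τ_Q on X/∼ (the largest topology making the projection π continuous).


X/∼ = {[p91=p92], [p93], [p94]}; |τ_Q| = 3.

Equivalence classes: [p91=p92], [p93], [p94].
Quotient map π: X → X/∼ sends p91 ↦ [p91=p92], p92 ↦ [p91=p92], p93 ↦ [p93], p94 ↦ [p94].
For each subset V ⊆ X/∼, compute π^{-1}(V) ⊆ X and check whether π^{-1}(V) ∈ τ. V is open in τ_Q iff π^{-1}(V) ∈ τ.
  V = {}: π^{-1}(V) = ∅ ∈ τ ✓.
  V = {[p91=p92]}: π^{-1}(V) = {p91, p92} ∉ τ ✗.
  V = {[p93]}: π^{-1}(V) = {p93} ∈ τ ✓.
  V = {[p91=p92], [p93]}: π^{-1}(V) = {p91, p92, p93} ∉ τ ✗.
  V = {[p94]}: π^{-1}(V) = {p94} ∉ τ ✗.
  V = {[p91=p92], [p94]}: π^{-1}(V) = {p91, p92, p94} ∉ τ ✗.
  V = {[p93], [p94]}: π^{-1}(V) = {p93, p94} ∉ τ ✗.
  V = {[p91=p92], [p93], [p94]}: π^{-1}(V) = {p91, p92, p93, p94} ∈ τ ✓.
Open sets in the quotient: τ_Q = {{}, {[p93]}, {[p91=p92], [p93], [p94]}} (3 elements).


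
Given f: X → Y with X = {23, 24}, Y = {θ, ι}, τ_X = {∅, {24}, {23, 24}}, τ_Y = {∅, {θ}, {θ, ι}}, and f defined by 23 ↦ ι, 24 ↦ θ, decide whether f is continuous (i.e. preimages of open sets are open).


f IS continuous.

Compute f^{-1}(U) for each U ∈ τ_Y:
  U = ∅: f^{-1}(U) = ∅ ∈ τ_X ✓.
  U = {θ}: f^{-1}(U) = {24} ∈ τ_X ✓.
  U = {θ, ι}: f^{-1}(U) = {23, 24} ∈ τ_X ✓.
Every preimage lies in τ_X, so f IS continuous.


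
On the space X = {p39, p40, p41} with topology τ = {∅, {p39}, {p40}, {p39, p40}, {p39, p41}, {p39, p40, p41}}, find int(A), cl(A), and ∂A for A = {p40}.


int(A) = {p40}, cl(A) = {p40}, ∂A = ∅.

Closed sets in (X, τ) are complements of opens:
  closed(X, τ) = {∅, {p40}, {p41}, {p39, p41}, {p40, p41}, {p39, p40, p41}}.
int(A) = ⋃ {U ∈ τ : U ⊆ A}. Opens contained in A: ∅, {p40}.
Taking the union of these: int(A) = {p40}.
cl(A) = ⋂ {C closed : A ⊆ C}. Closed sets containing A: {p40}, {p40, p41}, {p39, p40, p41}.
Intersecting these: cl(A) = {p40}.
∂A = cl(A) ∖ int(A) = {p40} ∖ {p40} = ∅.


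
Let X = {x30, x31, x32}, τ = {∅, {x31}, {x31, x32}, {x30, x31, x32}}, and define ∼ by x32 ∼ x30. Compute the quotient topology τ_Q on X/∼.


X/∼ = {[x30=x32], [x31]}; |τ_Q| = 3.

Equivalence classes: [x30=x32], [x31].
Quotient map π: X → X/∼ sends x30 ↦ [x30=x32], x31 ↦ [x31], x32 ↦ [x30=x32].
For each subset V ⊆ X/∼, compute π^{-1}(V) ⊆ X and check whether π^{-1}(V) ∈ τ. V is open in τ_Q iff π^{-1}(V) ∈ τ.
  V = {}: π^{-1}(V) = ∅ ∈ τ ✓.
  V = {[x30=x32]}: π^{-1}(V) = {x30, x32} ∉ τ ✗.
  V = {[x31]}: π^{-1}(V) = {x31} ∈ τ ✓.
  V = {[x30=x32], [x31]}: π^{-1}(V) = {x30, x31, x32} ∈ τ ✓.
Open sets in the quotient: τ_Q = {{}, {[x31]}, {[x30=x32], [x31]}} (3 elements).


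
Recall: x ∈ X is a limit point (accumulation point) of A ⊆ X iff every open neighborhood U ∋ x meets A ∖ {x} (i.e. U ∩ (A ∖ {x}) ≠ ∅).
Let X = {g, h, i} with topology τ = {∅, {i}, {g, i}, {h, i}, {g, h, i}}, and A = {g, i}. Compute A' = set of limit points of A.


A' = {g, h}

For each x ∈ X, list the open sets U ∈ τ with x ∈ U, then check whether U ∩ (A ∖ {x}) ≠ ∅ for every such U.
  x = g: opens ∋ x are {g, i}, {g, h, i}; each meets A ∖ {g}, so x IS a limit point.
  x = h: opens ∋ x are {h, i}, {g, h, i}; each meets A ∖ {h}, so x IS a limit point.
  x = i: open {i} ∋ x has {i} ∩ (A ∖ {i}) = ∅, so x is NOT a limit point.
Collecting: A' = {g, h}.


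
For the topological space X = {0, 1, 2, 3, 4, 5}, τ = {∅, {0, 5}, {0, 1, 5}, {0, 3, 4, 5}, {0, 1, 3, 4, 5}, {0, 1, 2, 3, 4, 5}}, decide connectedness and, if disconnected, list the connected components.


(X, τ) is connected.

Find clopen sets (U ∈ τ with X ∖ U ∈ τ):
  U = ∅, X ∖ U = {0, 1, 2, 3, 4, 5} — both open, so U is clopen.
  U = {0, 1, 2, 3, 4, 5}, X ∖ U = ∅ — both open, so U is clopen.
Only trivial clopens (∅ and X) exist, so (X, τ) is connected.
Compute connected components by grouping points that agree on all clopens:
  component: {0, 1, 2, 3, 4, 5}


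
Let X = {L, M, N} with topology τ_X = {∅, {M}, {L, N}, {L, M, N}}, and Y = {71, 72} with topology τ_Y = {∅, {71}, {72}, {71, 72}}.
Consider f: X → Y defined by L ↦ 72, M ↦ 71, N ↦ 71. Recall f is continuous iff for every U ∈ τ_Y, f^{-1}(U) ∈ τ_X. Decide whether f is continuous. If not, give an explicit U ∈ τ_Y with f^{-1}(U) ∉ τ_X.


f is NOT continuous.

Compute f^{-1}(U) for each U ∈ τ_Y:
  U = ∅: f^{-1}(U) = ∅ ∈ τ_X ✓.
  U = {71}: f^{-1}(U) = {M, N} ∉ τ_X ✗.
  U = {72}: f^{-1}(U) = {L} ∉ τ_X ✗.
  U = {71, 72}: f^{-1}(U) = {L, M, N} ∈ τ_X ✓.
Found U = {71} with f^{-1}(U) = {M, N} not in τ_X. Therefore f is NOT continuous.


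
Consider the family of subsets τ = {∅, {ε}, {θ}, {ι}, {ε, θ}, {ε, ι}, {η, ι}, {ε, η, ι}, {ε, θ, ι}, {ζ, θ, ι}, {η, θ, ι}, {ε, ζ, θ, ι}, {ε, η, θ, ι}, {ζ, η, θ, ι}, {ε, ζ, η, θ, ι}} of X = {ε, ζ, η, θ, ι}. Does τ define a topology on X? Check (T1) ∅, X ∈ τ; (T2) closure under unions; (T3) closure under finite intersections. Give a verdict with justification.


τ is NOT a topology on X.

Axiom (T1): ∅ ∈ τ? Yes; X ∈ τ? Yes.
Axiom (T2/T3): check pairwise unions and intersections of members of τ.
Counterexample for (T2): {θ} ∪ {ι} = {θ, ι} ∉ τ. Therefore τ is NOT a topology.


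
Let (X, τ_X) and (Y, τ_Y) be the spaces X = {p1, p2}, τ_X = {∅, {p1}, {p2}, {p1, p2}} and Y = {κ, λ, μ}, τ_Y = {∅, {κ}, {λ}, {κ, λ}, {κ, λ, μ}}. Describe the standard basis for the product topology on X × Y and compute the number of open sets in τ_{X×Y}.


Basis B = {∅ × ∅, {p1} × {κ}, {p1} × {λ}, {p2} × {κ}, {p2} × {λ}, {p1} × {κ, λ}, {p1, p2} × {κ}, {p1, p2} × {λ}, {p2} × {κ, λ}, {p1} × {κ, λ, μ}, {p2} × {κ, λ, μ}, {p1, p2} × {κ, λ}, {p1, p2} × {κ, λ, μ}}; |τ_{X×Y}| = 25.

Enumerate products U × V with U ∈ τ_X, V ∈ τ_Y (deduplicated):
  ∅ × ∅ = {} (∅)
  {p1} × {κ} = {(p1,κ)}
  {p1} × {λ} = {(p1,λ)}
  {p2} × {κ} = {(p2,κ)}
  {p2} × {λ} = {(p2,λ)}
  {p1} × {κ, λ} = {(p1,κ), (p1,λ)}
  {p1, p2} × {κ} = {(p1,κ), (p2,κ)}
  {p1, p2} × {λ} = {(p1,λ), (p2,λ)}
  {p2} × {κ, λ} = {(p2,κ), (p2,λ)}
  {p1} × {κ, λ, μ} = {(p1,κ), (p1,λ), (p1,μ)}
  {p2} × {κ, λ, μ} = {(p2,κ), (p2,λ), (p2,μ)}
  {p1, p2} × {κ, λ} = {(p1,κ), (p1,λ), (p2,κ), (p2,λ)}
  {p1, p2} × {κ, λ, μ} = {(p1,κ), (p1,λ), (p1,μ), (p2,κ), (p2,λ), (p2,μ)}
These 13 distinct sets form the basis B.
Close under arbitrary unions to get τ_{X×Y}; counting gives |τ_{X×Y}| = 25.


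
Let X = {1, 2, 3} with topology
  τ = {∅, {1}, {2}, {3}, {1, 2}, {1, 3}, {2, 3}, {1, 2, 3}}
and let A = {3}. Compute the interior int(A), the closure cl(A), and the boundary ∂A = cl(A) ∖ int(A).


int(A) = {3}, cl(A) = {3}, ∂A = ∅.

Closed sets in (X, τ) are complements of opens:
  closed(X, τ) = {∅, {1}, {2}, {3}, {1, 2}, {1, 3}, {2, 3}, {1, 2, 3}}.
int(A) = ⋃ {U ∈ τ : U ⊆ A}. Opens contained in A: ∅, {3}.
Taking the union of these: int(A) = {3}.
cl(A) = ⋂ {C closed : A ⊆ C}. Closed sets containing A: {3}, {1, 3}, {2, 3}, {1, 2, 3}.
Intersecting these: cl(A) = {3}.
∂A = cl(A) ∖ int(A) = {3} ∖ {3} = ∅.


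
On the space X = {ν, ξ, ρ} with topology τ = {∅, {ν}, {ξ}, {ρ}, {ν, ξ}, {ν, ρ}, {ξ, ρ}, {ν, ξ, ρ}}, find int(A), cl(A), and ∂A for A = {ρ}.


int(A) = {ρ}, cl(A) = {ρ}, ∂A = ∅.

Closed sets in (X, τ) are complements of opens:
  closed(X, τ) = {∅, {ν}, {ξ}, {ρ}, {ν, ξ}, {ν, ρ}, {ξ, ρ}, {ν, ξ, ρ}}.
int(A) = ⋃ {U ∈ τ : U ⊆ A}. Opens contained in A: ∅, {ρ}.
Taking the union of these: int(A) = {ρ}.
cl(A) = ⋂ {C closed : A ⊆ C}. Closed sets containing A: {ρ}, {ν, ρ}, {ξ, ρ}, {ν, ξ, ρ}.
Intersecting these: cl(A) = {ρ}.
∂A = cl(A) ∖ int(A) = {ρ} ∖ {ρ} = ∅.


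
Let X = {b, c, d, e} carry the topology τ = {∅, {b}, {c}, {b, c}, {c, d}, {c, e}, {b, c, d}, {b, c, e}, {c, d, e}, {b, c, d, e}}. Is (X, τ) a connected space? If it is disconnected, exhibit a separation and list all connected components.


(X, τ) is disconnected; components = [{b}, {c, d, e}].

Find clopen sets (U ∈ τ with X ∖ U ∈ τ):
  U = ∅, X ∖ U = {b, c, d, e} — both open, so U is clopen.
  U = {b}, X ∖ U = {c, d, e} — both open, so U is clopen.
  U = {c, d, e}, X ∖ U = {b} — both open, so U is clopen.
  U = {b, c, d, e}, X ∖ U = ∅ — both open, so U is clopen.
Nontrivial clopen(s) exist: e.g. {c, d, e}. So (X, τ) is disconnected.
Compute connected components by grouping points that agree on all clopens:
  component: {b}
  component: {c, d, e}


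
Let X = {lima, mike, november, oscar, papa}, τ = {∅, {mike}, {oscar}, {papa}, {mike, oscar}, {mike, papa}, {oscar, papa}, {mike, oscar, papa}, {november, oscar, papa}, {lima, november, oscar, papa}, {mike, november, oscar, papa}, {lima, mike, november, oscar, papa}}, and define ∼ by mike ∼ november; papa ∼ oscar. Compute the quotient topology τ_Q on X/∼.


X/∼ = {[lima], [mike=november], [oscar=papa]}; |τ_Q| = 4.

Equivalence classes: [lima], [mike=november], [oscar=papa].
Quotient map π: X → X/∼ sends lima ↦ [lima], mike ↦ [mike=november], november ↦ [mike=november], oscar ↦ [oscar=papa], papa ↦ [oscar=papa].
For each subset V ⊆ X/∼, compute π^{-1}(V) ⊆ X and check whether π^{-1}(V) ∈ τ. V is open in τ_Q iff π^{-1}(V) ∈ τ.
  V = {}: π^{-1}(V) = ∅ ∈ τ ✓.
  V = {[lima]}: π^{-1}(V) = {lima} ∉ τ ✗.
  V = {[mike=november]}: π^{-1}(V) = {mike, november} ∉ τ ✗.
  V = {[lima], [mike=november]}: π^{-1}(V) = {lima, mike, november} ∉ τ ✗.
  V = {[oscar=papa]}: π^{-1}(V) = {oscar, papa} ∈ τ ✓.
  V = {[lima], [oscar=papa]}: π^{-1}(V) = {lima, oscar, papa} ∉ τ ✗.
  V = {[mike=november], [oscar=papa]}: π^{-1}(V) = {mike, november, oscar, papa} ∈ τ ✓.
  V = {[lima], [mike=november], [oscar=papa]}: π^{-1}(V) = {lima, mike, november, oscar, papa} ∈ τ ✓.
Open sets in the quotient: τ_Q = {{}, {[oscar=papa]}, {[mike=november], [oscar=papa]}, {[lima], [mike=november], [oscar=papa]}} (4 elements).


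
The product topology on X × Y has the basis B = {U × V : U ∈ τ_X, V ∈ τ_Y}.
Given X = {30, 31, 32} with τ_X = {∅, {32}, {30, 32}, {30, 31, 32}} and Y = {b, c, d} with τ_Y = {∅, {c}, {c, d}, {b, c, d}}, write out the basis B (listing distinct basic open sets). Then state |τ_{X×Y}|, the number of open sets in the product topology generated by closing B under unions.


Basis B = {∅ × ∅, {32} × {c}, {30, 32} × {c}, {32} × {c, d}, {30, 31, 32} × {c}, {32} × {b, c, d}, {30, 32} × {c, d}, {30, 32} × {b, c, d}, {30, 31, 32} × {c, d}, {30, 31, 32} × {b, c, d}}; |τ_{X×Y}| = 20.

Enumerate products U × V with U ∈ τ_X, V ∈ τ_Y (deduplicated):
  ∅ × ∅ = {} (∅)
  {32} × {c} = {(32,c)}
  {30, 32} × {c} = {(30,c), (32,c)}
  {32} × {c, d} = {(32,c), (32,d)}
  {30, 31, 32} × {c} = {(30,c), (31,c), (32,c)}
  {32} × {b, c, d} = {(32,b), (32,c), (32,d)}
  {30, 32} × {c, d} = {(30,c), (30,d), (32,c), (32,d)}
  {30, 32} × {b, c, d} = {(30,b), (30,c), (30,d), (32,b), (32,c), (32,d)}
  {30, 31, 32} × {c, d} = {(30,c), (30,d), (31,c), (31,d), (32,c), (32,d)}
  {30, 31, 32} × {b, c, d} = {(30,b), (30,c), (30,d), (31,b), (31,c), (31,d), (32,b), (32,c), (32,d)}
These 10 distinct sets form the basis B.
Close under arbitrary unions to get τ_{X×Y}; counting gives |τ_{X×Y}| = 20.


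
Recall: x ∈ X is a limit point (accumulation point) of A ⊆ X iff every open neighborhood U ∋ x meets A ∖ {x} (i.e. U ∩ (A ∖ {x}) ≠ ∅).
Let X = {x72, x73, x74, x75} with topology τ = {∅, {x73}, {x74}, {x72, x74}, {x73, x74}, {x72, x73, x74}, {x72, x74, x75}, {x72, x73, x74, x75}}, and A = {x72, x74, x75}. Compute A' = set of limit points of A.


A' = {x72, x75}

For each x ∈ X, list the open sets U ∈ τ with x ∈ U, then check whether U ∩ (A ∖ {x}) ≠ ∅ for every such U.
  x = x72: opens ∋ x are {x72, x74}, {x72, x73, x74}, {x72, x74, x75}, {x72, x73, x74, x75}; each meets A ∖ {x72}, so x IS a limit point.
  x = x73: open {x73} ∋ x has {x73} ∩ (A ∖ {x73}) = ∅, so x is NOT a limit point.
  x = x74: open {x74} ∋ x has {x74} ∩ (A ∖ {x74}) = ∅, so x is NOT a limit point.
  x = x75: opens ∋ x are {x72, x74, x75}, {x72, x73, x74, x75}; each meets A ∖ {x75}, so x IS a limit point.
Collecting: A' = {x72, x75}.


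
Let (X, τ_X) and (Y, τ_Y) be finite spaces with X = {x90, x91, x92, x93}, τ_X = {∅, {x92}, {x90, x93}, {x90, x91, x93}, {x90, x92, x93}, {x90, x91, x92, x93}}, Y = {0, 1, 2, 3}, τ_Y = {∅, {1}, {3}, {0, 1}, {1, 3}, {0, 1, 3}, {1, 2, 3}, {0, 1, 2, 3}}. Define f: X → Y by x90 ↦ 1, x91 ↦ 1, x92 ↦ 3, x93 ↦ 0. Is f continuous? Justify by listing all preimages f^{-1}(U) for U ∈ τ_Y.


f is NOT continuous.

Compute f^{-1}(U) for each U ∈ τ_Y:
  U = ∅: f^{-1}(U) = ∅ ∈ τ_X ✓.
  U = {1}: f^{-1}(U) = {x90, x91} ∉ τ_X ✗.
  U = {3}: f^{-1}(U) = {x92} ∈ τ_X ✓.
  U = {0, 1}: f^{-1}(U) = {x90, x91, x93} ∈ τ_X ✓.
  U = {1, 3}: f^{-1}(U) = {x90, x91, x92} ∉ τ_X ✗.
  U = {0, 1, 3}: f^{-1}(U) = {x90, x91, x92, x93} ∈ τ_X ✓.
  U = {1, 2, 3}: f^{-1}(U) = {x90, x91, x92} ∉ τ_X ✗.
  U = {0, 1, 2, 3}: f^{-1}(U) = {x90, x91, x92, x93} ∈ τ_X ✓.
Found U = {1} with f^{-1}(U) = {x90, x91} not in τ_X. Therefore f is NOT continuous.


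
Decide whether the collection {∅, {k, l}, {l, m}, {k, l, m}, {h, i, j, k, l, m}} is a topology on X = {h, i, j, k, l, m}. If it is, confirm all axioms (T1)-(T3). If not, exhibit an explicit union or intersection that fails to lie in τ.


τ is NOT a topology on X.

Axiom (T1): ∅ ∈ τ? Yes; X ∈ τ? Yes.
Axiom (T2/T3): check pairwise unions and intersections of members of τ.
Counterexample for (T3): {k, l} ∩ {l, m} = {l} ∉ τ. Therefore τ is NOT a topology.


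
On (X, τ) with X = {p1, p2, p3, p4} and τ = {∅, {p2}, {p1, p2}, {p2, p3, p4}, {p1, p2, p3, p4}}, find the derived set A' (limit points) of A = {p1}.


A' = ∅

For each x ∈ X, list the open sets U ∈ τ with x ∈ U, then check whether U ∩ (A ∖ {x}) ≠ ∅ for every such U.
  x = p1: open {p1, p2} ∋ x has {p1, p2} ∩ (A ∖ {p1}) = ∅, so x is NOT a limit point.
  x = p2: open {p2} ∋ x has {p2} ∩ (A ∖ {p2}) = ∅, so x is NOT a limit point.
  x = p3: open {p2, p3, p4} ∋ x has {p2, p3, p4} ∩ (A ∖ {p3}) = ∅, so x is NOT a limit point.
  x = p4: open {p2, p3, p4} ∋ x has {p2, p3, p4} ∩ (A ∖ {p4}) = ∅, so x is NOT a limit point.
Collecting: A' = ∅.


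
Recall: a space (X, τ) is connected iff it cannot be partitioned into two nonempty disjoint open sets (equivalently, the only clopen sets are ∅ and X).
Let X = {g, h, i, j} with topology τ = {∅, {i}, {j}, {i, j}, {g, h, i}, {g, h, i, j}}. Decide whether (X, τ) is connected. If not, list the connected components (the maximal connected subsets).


(X, τ) is disconnected; components = [{j}, {g, h, i}].

Find clopen sets (U ∈ τ with X ∖ U ∈ τ):
  U = ∅, X ∖ U = {g, h, i, j} — both open, so U is clopen.
  U = {j}, X ∖ U = {g, h, i} — both open, so U is clopen.
  U = {g, h, i}, X ∖ U = {j} — both open, so U is clopen.
  U = {g, h, i, j}, X ∖ U = ∅ — both open, so U is clopen.
Nontrivial clopen(s) exist: e.g. {g, h, i}. So (X, τ) is disconnected.
Compute connected components by grouping points that agree on all clopens:
  component: {j}
  component: {g, h, i}


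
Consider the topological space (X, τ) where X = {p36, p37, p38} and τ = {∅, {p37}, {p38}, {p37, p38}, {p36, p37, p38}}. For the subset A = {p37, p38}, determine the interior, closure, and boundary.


int(A) = {p37, p38}, cl(A) = {p36, p37, p38}, ∂A = {p36}.

Closed sets in (X, τ) are complements of opens:
  closed(X, τ) = {∅, {p36}, {p36, p37}, {p36, p38}, {p36, p37, p38}}.
int(A) = ⋃ {U ∈ τ : U ⊆ A}. Opens contained in A: ∅, {p37}, {p38}, {p37, p38}.
Taking the union of these: int(A) = {p37, p38}.
cl(A) = ⋂ {C closed : A ⊆ C}. Closed sets containing A: {p36, p37, p38}.
Intersecting these: cl(A) = {p36, p37, p38}.
∂A = cl(A) ∖ int(A) = {p36, p37, p38} ∖ {p37, p38} = {p36}.


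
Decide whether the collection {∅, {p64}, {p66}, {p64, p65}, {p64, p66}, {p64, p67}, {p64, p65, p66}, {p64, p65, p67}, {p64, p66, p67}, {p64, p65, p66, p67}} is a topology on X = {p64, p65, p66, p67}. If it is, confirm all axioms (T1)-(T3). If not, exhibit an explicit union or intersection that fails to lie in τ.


τ IS a topology on X.

Axiom (T1): ∅ ∈ τ? Yes; X ∈ τ? Yes.
Axiom (T2/T3): check pairwise unions and intersections of members of τ.
All pairwise intersections and unions checked — each lies in τ. Therefore τ satisfies (T1), (T2), (T3): it IS a topology on X.


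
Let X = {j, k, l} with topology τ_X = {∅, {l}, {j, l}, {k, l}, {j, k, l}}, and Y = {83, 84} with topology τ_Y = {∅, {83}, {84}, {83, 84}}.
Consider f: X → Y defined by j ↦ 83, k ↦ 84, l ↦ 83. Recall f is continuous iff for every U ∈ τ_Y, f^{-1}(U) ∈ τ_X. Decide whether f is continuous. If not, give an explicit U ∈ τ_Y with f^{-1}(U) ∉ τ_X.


f is NOT continuous.

Compute f^{-1}(U) for each U ∈ τ_Y:
  U = ∅: f^{-1}(U) = ∅ ∈ τ_X ✓.
  U = {83}: f^{-1}(U) = {j, l} ∈ τ_X ✓.
  U = {84}: f^{-1}(U) = {k} ∉ τ_X ✗.
  U = {83, 84}: f^{-1}(U) = {j, k, l} ∈ τ_X ✓.
Found U = {84} with f^{-1}(U) = {k} not in τ_X. Therefore f is NOT continuous.


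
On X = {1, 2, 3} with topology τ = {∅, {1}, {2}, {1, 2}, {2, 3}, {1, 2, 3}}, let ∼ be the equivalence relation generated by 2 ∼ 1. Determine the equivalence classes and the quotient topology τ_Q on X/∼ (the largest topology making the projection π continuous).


X/∼ = {[1=2], [3]}; |τ_Q| = 3.

Equivalence classes: [1=2], [3].
Quotient map π: X → X/∼ sends 1 ↦ [1=2], 2 ↦ [1=2], 3 ↦ [3].
For each subset V ⊆ X/∼, compute π^{-1}(V) ⊆ X and check whether π^{-1}(V) ∈ τ. V is open in τ_Q iff π^{-1}(V) ∈ τ.
  V = {}: π^{-1}(V) = ∅ ∈ τ ✓.
  V = {[1=2]}: π^{-1}(V) = {1, 2} ∈ τ ✓.
  V = {[3]}: π^{-1}(V) = {3} ∉ τ ✗.
  V = {[1=2], [3]}: π^{-1}(V) = {1, 2, 3} ∈ τ ✓.
Open sets in the quotient: τ_Q = {{}, {[1=2]}, {[1=2], [3]}} (3 elements).


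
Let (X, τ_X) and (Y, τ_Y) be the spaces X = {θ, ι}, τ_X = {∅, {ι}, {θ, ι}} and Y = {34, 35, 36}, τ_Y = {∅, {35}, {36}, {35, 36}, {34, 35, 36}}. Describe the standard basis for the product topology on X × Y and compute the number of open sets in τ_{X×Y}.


Basis B = {∅ × ∅, {ι} × {35}, {ι} × {36}, {θ, ι} × {35}, {θ, ι} × {36}, {ι} × {35, 36}, {ι} × {34, 35, 36}, {θ, ι} × {35, 36}, {θ, ι} × {34, 35, 36}}; |τ_{X×Y}| = 14.

Enumerate products U × V with U ∈ τ_X, V ∈ τ_Y (deduplicated):
  ∅ × ∅ = {} (∅)
  {ι} × {35} = {(ι,35)}
  {ι} × {36} = {(ι,36)}
  {θ, ι} × {35} = {(θ,35), (ι,35)}
  {θ, ι} × {36} = {(θ,36), (ι,36)}
  {ι} × {35, 36} = {(ι,35), (ι,36)}
  {ι} × {34, 35, 36} = {(ι,34), (ι,35), (ι,36)}
  {θ, ι} × {35, 36} = {(θ,35), (θ,36), (ι,35), (ι,36)}
  {θ, ι} × {34, 35, 36} = {(θ,34), (θ,35), (θ,36), (ι,34), (ι,35), (ι,36)}
These 9 distinct sets form the basis B.
Close under arbitrary unions to get τ_{X×Y}; counting gives |τ_{X×Y}| = 14.


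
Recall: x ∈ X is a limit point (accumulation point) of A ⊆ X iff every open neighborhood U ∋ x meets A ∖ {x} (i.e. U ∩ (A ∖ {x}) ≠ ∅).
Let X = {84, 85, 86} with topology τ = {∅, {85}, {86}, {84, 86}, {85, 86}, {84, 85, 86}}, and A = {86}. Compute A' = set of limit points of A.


A' = {84}

For each x ∈ X, list the open sets U ∈ τ with x ∈ U, then check whether U ∩ (A ∖ {x}) ≠ ∅ for every such U.
  x = 84: opens ∋ x are {84, 86}, {84, 85, 86}; each meets A ∖ {84}, so x IS a limit point.
  x = 85: open {85} ∋ x has {85} ∩ (A ∖ {85}) = ∅, so x is NOT a limit point.
  x = 86: open {86} ∋ x has {86} ∩ (A ∖ {86}) = ∅, so x is NOT a limit point.
Collecting: A' = {84}.


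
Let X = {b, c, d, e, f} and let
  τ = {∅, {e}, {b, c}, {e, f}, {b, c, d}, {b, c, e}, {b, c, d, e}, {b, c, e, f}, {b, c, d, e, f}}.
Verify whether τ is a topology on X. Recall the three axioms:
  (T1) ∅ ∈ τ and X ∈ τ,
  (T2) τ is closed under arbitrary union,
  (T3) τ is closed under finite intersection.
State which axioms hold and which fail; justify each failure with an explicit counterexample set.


τ IS a topology on X.

Axiom (T1): ∅ ∈ τ? Yes; X ∈ τ? Yes.
Axiom (T2/T3): check pairwise unions and intersections of members of τ.
All pairwise intersections and unions checked — each lies in τ. Therefore τ satisfies (T1), (T2), (T3): it IS a topology on X.


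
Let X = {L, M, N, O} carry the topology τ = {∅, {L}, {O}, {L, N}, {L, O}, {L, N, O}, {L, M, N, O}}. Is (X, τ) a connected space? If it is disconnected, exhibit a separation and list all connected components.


(X, τ) is connected.

Find clopen sets (U ∈ τ with X ∖ U ∈ τ):
  U = ∅, X ∖ U = {L, M, N, O} — both open, so U is clopen.
  U = {L, M, N, O}, X ∖ U = ∅ — both open, so U is clopen.
Only trivial clopens (∅ and X) exist, so (X, τ) is connected.
Compute connected components by grouping points that agree on all clopens:
  component: {L, M, N, O}


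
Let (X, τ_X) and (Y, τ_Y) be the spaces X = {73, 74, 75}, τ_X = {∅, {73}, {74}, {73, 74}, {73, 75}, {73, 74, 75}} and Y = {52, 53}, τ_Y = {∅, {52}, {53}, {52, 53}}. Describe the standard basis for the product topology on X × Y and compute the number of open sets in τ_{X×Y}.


Basis B = {∅ × ∅, {73} × {52}, {73} × {53}, {74} × {52}, {74} × {53}, {73} × {52, 53}, {73, 74} × {52}, {73, 75} × {52}, {73, 74} × {53}, {73, 75} × {53}, {74} × {52, 53}, {73, 74, 75} × {52}, {73, 74, 75} × {53}, {73, 74} × {52, 53}, {73, 75} × {52, 53}, {73, 74, 75} × {52, 53}}; |τ_{X×Y}| = 36.

Enumerate products U × V with U ∈ τ_X, V ∈ τ_Y (deduplicated):
  ∅ × ∅ = {} (∅)
  {73} × {52} = {(73,52)}
  {73} × {53} = {(73,53)}
  {74} × {52} = {(74,52)}
  {74} × {53} = {(74,53)}
  {73} × {52, 53} = {(73,52), (73,53)}
  {73, 74} × {52} = {(73,52), (74,52)}
  {73, 75} × {52} = {(73,52), (75,52)}
  {73, 74} × {53} = {(73,53), (74,53)}
  {73, 75} × {53} = {(73,53), (75,53)}
  {74} × {52, 53} = {(74,52), (74,53)}
  {73, 74, 75} × {52} = {(73,52), (74,52), (75,52)}
  {73, 74, 75} × {53} = {(73,53), (74,53), (75,53)}
  {73, 74} × {52, 53} = {(73,52), (73,53), (74,52), (74,53)}
  {73, 75} × {52, 53} = {(73,52), (73,53), (75,52), (75,53)}
  {73, 74, 75} × {52, 53} = {(73,52), (73,53), (74,52), (74,53), (75,52), (75,53)}
These 16 distinct sets form the basis B.
Close under arbitrary unions to get τ_{X×Y}; counting gives |τ_{X×Y}| = 36.


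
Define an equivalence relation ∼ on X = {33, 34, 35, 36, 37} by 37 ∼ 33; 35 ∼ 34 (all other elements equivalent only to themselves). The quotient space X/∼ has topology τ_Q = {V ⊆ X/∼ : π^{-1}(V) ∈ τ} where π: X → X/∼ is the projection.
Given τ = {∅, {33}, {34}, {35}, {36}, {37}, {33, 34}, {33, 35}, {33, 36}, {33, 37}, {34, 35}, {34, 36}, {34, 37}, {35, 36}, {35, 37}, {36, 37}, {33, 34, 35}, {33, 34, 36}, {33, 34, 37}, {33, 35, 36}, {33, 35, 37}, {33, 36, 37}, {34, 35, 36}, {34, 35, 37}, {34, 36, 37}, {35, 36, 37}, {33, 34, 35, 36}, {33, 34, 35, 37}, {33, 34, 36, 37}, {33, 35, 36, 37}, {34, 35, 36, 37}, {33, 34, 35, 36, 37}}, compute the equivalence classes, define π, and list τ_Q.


X/∼ = {[33=37], [34=35], [36]}; |τ_Q| = 8.

Equivalence classes: [33=37], [34=35], [36].
Quotient map π: X → X/∼ sends 33 ↦ [33=37], 34 ↦ [34=35], 35 ↦ [34=35], 36 ↦ [36], 37 ↦ [33=37].
For each subset V ⊆ X/∼, compute π^{-1}(V) ⊆ X and check whether π^{-1}(V) ∈ τ. V is open in τ_Q iff π^{-1}(V) ∈ τ.
  V = {}: π^{-1}(V) = ∅ ∈ τ ✓.
  V = {[33=37]}: π^{-1}(V) = {33, 37} ∈ τ ✓.
  V = {[34=35]}: π^{-1}(V) = {34, 35} ∈ τ ✓.
  V = {[33=37], [34=35]}: π^{-1}(V) = {33, 34, 35, 37} ∈ τ ✓.
  V = {[36]}: π^{-1}(V) = {36} ∈ τ ✓.
  V = {[33=37], [36]}: π^{-1}(V) = {33, 36, 37} ∈ τ ✓.
  V = {[34=35], [36]}: π^{-1}(V) = {34, 35, 36} ∈ τ ✓.
  V = {[33=37], [34=35], [36]}: π^{-1}(V) = {33, 34, 35, 36, 37} ∈ τ ✓.
Open sets in the quotient: τ_Q = {{}, {[33=37]}, {[34=35]}, {[33=37], [34=35]}, {[36]}, {[33=37], [36]}, {[34=35], [36]}, {[33=37], [34=35], [36]}} (8 elements).


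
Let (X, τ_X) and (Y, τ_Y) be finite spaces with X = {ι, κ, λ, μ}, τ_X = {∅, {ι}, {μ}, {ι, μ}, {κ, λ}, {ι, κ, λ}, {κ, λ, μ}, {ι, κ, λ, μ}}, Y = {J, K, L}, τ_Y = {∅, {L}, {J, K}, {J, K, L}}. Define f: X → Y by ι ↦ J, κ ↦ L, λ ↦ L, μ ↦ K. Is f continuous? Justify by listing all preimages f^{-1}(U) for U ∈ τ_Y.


f IS continuous.

Compute f^{-1}(U) for each U ∈ τ_Y:
  U = ∅: f^{-1}(U) = ∅ ∈ τ_X ✓.
  U = {L}: f^{-1}(U) = {κ, λ} ∈ τ_X ✓.
  U = {J, K}: f^{-1}(U) = {ι, μ} ∈ τ_X ✓.
  U = {J, K, L}: f^{-1}(U) = {ι, κ, λ, μ} ∈ τ_X ✓.
Every preimage lies in τ_X, so f IS continuous.


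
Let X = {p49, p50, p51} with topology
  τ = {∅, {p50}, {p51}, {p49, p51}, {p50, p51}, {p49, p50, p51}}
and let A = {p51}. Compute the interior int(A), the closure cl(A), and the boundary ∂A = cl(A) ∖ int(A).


int(A) = {p51}, cl(A) = {p49, p51}, ∂A = {p49}.

Closed sets in (X, τ) are complements of opens:
  closed(X, τ) = {∅, {p49}, {p50}, {p49, p50}, {p49, p51}, {p49, p50, p51}}.
int(A) = ⋃ {U ∈ τ : U ⊆ A}. Opens contained in A: ∅, {p51}.
Taking the union of these: int(A) = {p51}.
cl(A) = ⋂ {C closed : A ⊆ C}. Closed sets containing A: {p49, p51}, {p49, p50, p51}.
Intersecting these: cl(A) = {p49, p51}.
∂A = cl(A) ∖ int(A) = {p49, p51} ∖ {p51} = {p49}.


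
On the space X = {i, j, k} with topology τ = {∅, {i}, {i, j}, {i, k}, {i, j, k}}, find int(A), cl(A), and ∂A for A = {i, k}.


int(A) = {i, k}, cl(A) = {i, j, k}, ∂A = {j}.

Closed sets in (X, τ) are complements of opens:
  closed(X, τ) = {∅, {j}, {k}, {j, k}, {i, j, k}}.
int(A) = ⋃ {U ∈ τ : U ⊆ A}. Opens contained in A: ∅, {i}, {i, k}.
Taking the union of these: int(A) = {i, k}.
cl(A) = ⋂ {C closed : A ⊆ C}. Closed sets containing A: {i, j, k}.
Intersecting these: cl(A) = {i, j, k}.
∂A = cl(A) ∖ int(A) = {i, j, k} ∖ {i, k} = {j}.


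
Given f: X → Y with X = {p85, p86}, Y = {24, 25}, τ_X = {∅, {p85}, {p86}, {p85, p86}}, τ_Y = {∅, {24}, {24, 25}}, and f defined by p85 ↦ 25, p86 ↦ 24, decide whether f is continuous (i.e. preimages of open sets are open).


f IS continuous.

Compute f^{-1}(U) for each U ∈ τ_Y:
  U = ∅: f^{-1}(U) = ∅ ∈ τ_X ✓.
  U = {24}: f^{-1}(U) = {p86} ∈ τ_X ✓.
  U = {24, 25}: f^{-1}(U) = {p85, p86} ∈ τ_X ✓.
Every preimage lies in τ_X, so f IS continuous.


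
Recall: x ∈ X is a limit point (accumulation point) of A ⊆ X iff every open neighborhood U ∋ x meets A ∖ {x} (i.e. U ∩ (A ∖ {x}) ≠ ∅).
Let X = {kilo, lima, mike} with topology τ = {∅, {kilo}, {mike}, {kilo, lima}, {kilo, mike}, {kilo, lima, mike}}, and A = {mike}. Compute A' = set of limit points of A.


A' = ∅

For each x ∈ X, list the open sets U ∈ τ with x ∈ U, then check whether U ∩ (A ∖ {x}) ≠ ∅ for every such U.
  x = kilo: open {kilo} ∋ x has {kilo} ∩ (A ∖ {kilo}) = ∅, so x is NOT a limit point.
  x = lima: open {kilo, lima} ∋ x has {kilo, lima} ∩ (A ∖ {lima}) = ∅, so x is NOT a limit point.
  x = mike: open {mike} ∋ x has {mike} ∩ (A ∖ {mike}) = ∅, so x is NOT a limit point.
Collecting: A' = ∅.


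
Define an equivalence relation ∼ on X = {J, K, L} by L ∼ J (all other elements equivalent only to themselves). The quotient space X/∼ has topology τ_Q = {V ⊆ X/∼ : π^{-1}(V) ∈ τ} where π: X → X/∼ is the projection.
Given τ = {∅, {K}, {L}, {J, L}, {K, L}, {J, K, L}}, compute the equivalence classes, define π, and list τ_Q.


X/∼ = {[J=L], [K]}; |τ_Q| = 4.

Equivalence classes: [J=L], [K].
Quotient map π: X → X/∼ sends J ↦ [J=L], K ↦ [K], L ↦ [J=L].
For each subset V ⊆ X/∼, compute π^{-1}(V) ⊆ X and check whether π^{-1}(V) ∈ τ. V is open in τ_Q iff π^{-1}(V) ∈ τ.
  V = {}: π^{-1}(V) = ∅ ∈ τ ✓.
  V = {[J=L]}: π^{-1}(V) = {J, L} ∈ τ ✓.
  V = {[K]}: π^{-1}(V) = {K} ∈ τ ✓.
  V = {[J=L], [K]}: π^{-1}(V) = {J, K, L} ∈ τ ✓.
Open sets in the quotient: τ_Q = {{}, {[J=L]}, {[K]}, {[J=L], [K]}} (4 elements).


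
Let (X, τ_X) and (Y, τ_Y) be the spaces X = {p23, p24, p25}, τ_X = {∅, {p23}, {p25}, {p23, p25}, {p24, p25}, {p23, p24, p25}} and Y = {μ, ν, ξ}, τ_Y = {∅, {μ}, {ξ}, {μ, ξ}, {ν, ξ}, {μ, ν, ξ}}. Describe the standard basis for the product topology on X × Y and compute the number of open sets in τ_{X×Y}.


Basis B = {∅ × ∅, {p23} × {μ}, {p23} × {ξ}, {p25} × {μ}, {p25} × {ξ}, {p23} × {μ, ξ}, {p23, p25} × {μ}, {p23} × {ν, ξ}, {p23, p25} × {ξ}, {p24, p25} × {μ}, {p24, p25} × {ξ}, {p25} × {μ, ξ}, {p25} × {ν, ξ}, {p23} × {μ, ν, ξ}, {p23, p24, p25} × {μ}, {p23, p24, p25} × {ξ}, {p25} × {μ, ν, ξ}, {p23, p25} × {μ, ξ}, {p23, p25} × {ν, ξ}, {p24, p25} × {μ, ξ}, {p24, p25} × {ν, ξ}, {p23, p25} × {μ, ν, ξ}, {p23, p24, p25} × {μ, ξ}, {p23, p24, p25} × {ν, ξ}, {p24, p25} × {μ, ν, ξ}, {p23, p24, p25} × {μ, ν, ξ}}; |τ_{X×Y}| = 108.

Enumerate products U × V with U ∈ τ_X, V ∈ τ_Y (deduplicated):
  ∅ × ∅ = {} (∅)
  {p23} × {μ} = {(p23,μ)}
  {p23} × {ξ} = {(p23,ξ)}
  {p25} × {μ} = {(p25,μ)}
  {p25} × {ξ} = {(p25,ξ)}
  {p23} × {μ, ξ} = {(p23,μ), (p23,ξ)}
  {p23, p25} × {μ} = {(p23,μ), (p25,μ)}
  {p23} × {ν, ξ} = {(p23,ν), (p23,ξ)}
  {p23, p25} × {ξ} = {(p23,ξ), (p25,ξ)}
  {p24, p25} × {μ} = {(p24,μ), (p25,μ)}
  {p24, p25} × {ξ} = {(p24,ξ), (p25,ξ)}
  {p25} × {μ, ξ} = {(p25,μ), (p25,ξ)}
  {p25} × {ν, ξ} = {(p25,ν), (p25,ξ)}
  {p23} × {μ, ν, ξ} = {(p23,μ), (p23,ν), (p23,ξ)}
  {p23, p24, p25} × {μ} = {(p23,μ), (p24,μ), (p25,μ)}
  {p23, p24, p25} × {ξ} = {(p23,ξ), (p24,ξ), (p25,ξ)}
  {p25} × {μ, ν, ξ} = {(p25,μ), (p25,ν), (p25,ξ)}
  {p23, p25} × {μ, ξ} = {(p23,μ), (p23,ξ), (p25,μ), (p25,ξ)}
  {p23, p25} × {ν, ξ} = {(p23,ν), (p23,ξ), (p25,ν), (p25,ξ)}
  {p24, p25} × {μ, ξ} = {(p24,μ), (p24,ξ), (p25,μ), (p25,ξ)}
  {p24, p25} × {ν, ξ} = {(p24,ν), (p24,ξ), (p25,ν), (p25,ξ)}
  {p23, p25} × {μ, ν, ξ} = {(p23,μ), (p23,ν), (p23,ξ), (p25,μ), (p25,ν), (p25,ξ)}
  {p23, p24, p25} × {μ, ξ} = {(p23,μ), (p23,ξ), (p24,μ), (p24,ξ), (p25,μ), (p25,ξ)}
  {p23, p24, p25} × {ν, ξ} = {(p23,ν), (p23,ξ), (p24,ν), (p24,ξ), (p25,ν), (p25,ξ)}
  {p24, p25} × {μ, ν, ξ} = {(p24,μ), (p24,ν), (p24,ξ), (p25,μ), (p25,ν), (p25,ξ)}
  {p23, p24, p25} × {μ, ν, ξ} = {(p23,μ), (p23,ν), (p23,ξ), (p24,μ), (p24,ν), (p24,ξ), (p25,μ), (p25,ν), (p25,ξ)}
These 26 distinct sets form the basis B.
Close under arbitrary unions to get τ_{X×Y}; counting gives |τ_{X×Y}| = 108.


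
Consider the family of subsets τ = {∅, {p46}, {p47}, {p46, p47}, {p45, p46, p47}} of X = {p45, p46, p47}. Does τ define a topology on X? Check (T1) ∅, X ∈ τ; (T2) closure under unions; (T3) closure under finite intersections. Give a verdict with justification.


τ IS a topology on X.

Axiom (T1): ∅ ∈ τ? Yes; X ∈ τ? Yes.
Axiom (T2/T3): check pairwise unions and intersections of members of τ.
All pairwise intersections and unions checked — each lies in τ. Therefore τ satisfies (T1), (T2), (T3): it IS a topology on X.


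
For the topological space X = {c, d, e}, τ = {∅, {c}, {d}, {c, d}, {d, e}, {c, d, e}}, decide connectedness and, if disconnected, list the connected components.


(X, τ) is disconnected; components = [{c}, {d, e}].

Find clopen sets (U ∈ τ with X ∖ U ∈ τ):
  U = ∅, X ∖ U = {c, d, e} — both open, so U is clopen.
  U = {c}, X ∖ U = {d, e} — both open, so U is clopen.
  U = {d, e}, X ∖ U = {c} — both open, so U is clopen.
  U = {c, d, e}, X ∖ U = ∅ — both open, so U is clopen.
Nontrivial clopen(s) exist: e.g. {c}. So (X, τ) is disconnected.
Compute connected components by grouping points that agree on all clopens:
  component: {c}
  component: {d, e}


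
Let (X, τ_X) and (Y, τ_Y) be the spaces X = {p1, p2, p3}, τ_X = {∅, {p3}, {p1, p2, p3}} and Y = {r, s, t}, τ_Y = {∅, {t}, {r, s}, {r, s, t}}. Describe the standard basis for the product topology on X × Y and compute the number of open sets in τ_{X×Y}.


Basis B = {∅ × ∅, {p3} × {t}, {p3} × {r, s}, {p1, p2, p3} × {t}, {p3} × {r, s, t}, {p1, p2, p3} × {r, s}, {p1, p2, p3} × {r, s, t}}; |τ_{X×Y}| = 9.

Enumerate products U × V with U ∈ τ_X, V ∈ τ_Y (deduplicated):
  ∅ × ∅ = {} (∅)
  {p3} × {t} = {(p3,t)}
  {p3} × {r, s} = {(p3,r), (p3,s)}
  {p1, p2, p3} × {t} = {(p1,t), (p2,t), (p3,t)}
  {p3} × {r, s, t} = {(p3,r), (p3,s), (p3,t)}
  {p1, p2, p3} × {r, s} = {(p1,r), (p1,s), (p2,r), (p2,s), (p3,r), (p3,s)}
  {p1, p2, p3} × {r, s, t} = {(p1,r), (p1,s), (p1,t), (p2,r), (p2,s), (p2,t), (p3,r), (p3,s), (p3,t)}
These 7 distinct sets form the basis B.
Close under arbitrary unions to get τ_{X×Y}; counting gives |τ_{X×Y}| = 9.


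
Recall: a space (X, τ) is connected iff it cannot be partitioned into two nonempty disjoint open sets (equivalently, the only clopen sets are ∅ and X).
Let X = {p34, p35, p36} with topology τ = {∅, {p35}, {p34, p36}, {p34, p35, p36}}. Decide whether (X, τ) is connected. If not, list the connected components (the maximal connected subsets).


(X, τ) is disconnected; components = [{p35}, {p34, p36}].

Find clopen sets (U ∈ τ with X ∖ U ∈ τ):
  U = ∅, X ∖ U = {p34, p35, p36} — both open, so U is clopen.
  U = {p35}, X ∖ U = {p34, p36} — both open, so U is clopen.
  U = {p34, p36}, X ∖ U = {p35} — both open, so U is clopen.
  U = {p34, p35, p36}, X ∖ U = ∅ — both open, so U is clopen.
Nontrivial clopen(s) exist: e.g. {p35}. So (X, τ) is disconnected.
Compute connected components by grouping points that agree on all clopens:
  component: {p35}
  component: {p34, p36}


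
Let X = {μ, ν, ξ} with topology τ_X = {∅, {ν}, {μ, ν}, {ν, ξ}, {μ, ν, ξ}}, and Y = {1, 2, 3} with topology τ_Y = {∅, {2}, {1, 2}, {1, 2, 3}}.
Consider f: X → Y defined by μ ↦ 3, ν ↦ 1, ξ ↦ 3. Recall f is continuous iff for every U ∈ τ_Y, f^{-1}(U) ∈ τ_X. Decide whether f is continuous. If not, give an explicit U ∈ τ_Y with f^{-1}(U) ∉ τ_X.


f IS continuous.

Compute f^{-1}(U) for each U ∈ τ_Y:
  U = ∅: f^{-1}(U) = ∅ ∈ τ_X ✓.
  U = {2}: f^{-1}(U) = ∅ ∈ τ_X ✓.
  U = {1, 2}: f^{-1}(U) = {ν} ∈ τ_X ✓.
  U = {1, 2, 3}: f^{-1}(U) = {μ, ν, ξ} ∈ τ_X ✓.
Every preimage lies in τ_X, so f IS continuous.


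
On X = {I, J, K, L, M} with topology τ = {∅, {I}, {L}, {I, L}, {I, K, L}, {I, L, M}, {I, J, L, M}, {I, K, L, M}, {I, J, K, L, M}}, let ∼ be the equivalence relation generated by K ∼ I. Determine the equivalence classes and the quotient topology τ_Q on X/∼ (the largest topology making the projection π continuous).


X/∼ = {[I=K], [J], [L], [M]}; |τ_Q| = 5.

Equivalence classes: [I=K], [J], [L], [M].
Quotient map π: X → X/∼ sends I ↦ [I=K], J ↦ [J], K ↦ [I=K], L ↦ [L], M ↦ [M].
For each subset V ⊆ X/∼, compute π^{-1}(V) ⊆ X and check whether π^{-1}(V) ∈ τ. V is open in τ_Q iff π^{-1}(V) ∈ τ.
  V = {}: π^{-1}(V) = ∅ ∈ τ ✓.
  V = {[I=K]}: π^{-1}(V) = {I, K} ∉ τ ✗.
  V = {[J]}: π^{-1}(V) = {J} ∉ τ ✗.
  V = {[I=K], [J]}: π^{-1}(V) = {I, J, K} ∉ τ ✗.
  V = {[L]}: π^{-1}(V) = {L} ∈ τ ✓.
  V = {[I=K], [L]}: π^{-1}(V) = {I, K, L} ∈ τ ✓.
  V = {[J], [L]}: π^{-1}(V) = {J, L} ∉ τ ✗.
  V = {[I=K], [J], [L]}: π^{-1}(V) = {I, J, K, L} ∉ τ ✗.
  V = {[M]}: π^{-1}(V) = {M} ∉ τ ✗.
  V = {[I=K], [M]}: π^{-1}(V) = {I, K, M} ∉ τ ✗.
  V = {[J], [M]}: π^{-1}(V) = {J, M} ∉ τ ✗.
  V = {[I=K], [J], [M]}: π^{-1}(V) = {I, J, K, M} ∉ τ ✗.
  V = {[L], [M]}: π^{-1}(V) = {L, M} ∉ τ ✗.
  V = {[I=K], [L], [M]}: π^{-1}(V) = {I, K, L, M} ∈ τ ✓.
  V = {[J], [L], [M]}: π^{-1}(V) = {J, L, M} ∉ τ ✗.
  V = {[I=K], [J], [L], [M]}: π^{-1}(V) = {I, J, K, L, M} ∈ τ ✓.
Open sets in the quotient: τ_Q = {{}, {[L]}, {[I=K], [L]}, {[I=K], [L], [M]}, {[I=K], [J], [L], [M]}} (5 elements).


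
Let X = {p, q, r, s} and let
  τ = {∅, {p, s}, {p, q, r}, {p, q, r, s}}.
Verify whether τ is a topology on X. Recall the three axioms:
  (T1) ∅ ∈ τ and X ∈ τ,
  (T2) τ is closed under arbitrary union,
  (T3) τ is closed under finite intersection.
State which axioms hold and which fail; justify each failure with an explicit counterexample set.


τ is NOT a topology on X.

Axiom (T1): ∅ ∈ τ? Yes; X ∈ τ? Yes.
Axiom (T2/T3): check pairwise unions and intersections of members of τ.
Counterexample for (T3): {p, s} ∩ {p, q, r} = {p} ∉ τ. Therefore τ is NOT a topology.


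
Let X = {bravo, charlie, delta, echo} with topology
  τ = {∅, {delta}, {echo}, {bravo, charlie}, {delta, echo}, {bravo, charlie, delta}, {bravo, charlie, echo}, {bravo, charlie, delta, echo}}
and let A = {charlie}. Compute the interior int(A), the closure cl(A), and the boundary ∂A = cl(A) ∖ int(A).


int(A) = ∅, cl(A) = {bravo, charlie}, ∂A = {bravo, charlie}.

Closed sets in (X, τ) are complements of opens:
  closed(X, τ) = {∅, {delta}, {echo}, {bravo, charlie}, {delta, echo}, {bravo, charlie, delta}, {bravo, charlie, echo}, {bravo, charlie, delta, echo}}.
int(A) = ⋃ {U ∈ τ : U ⊆ A}. Opens contained in A: ∅.
Taking the union of these: int(A) = ∅.
cl(A) = ⋂ {C closed : A ⊆ C}. Closed sets containing A: {bravo, charlie}, {bravo, charlie, delta}, {bravo, charlie, echo}, {bravo, charlie, delta, echo}.
Intersecting these: cl(A) = {bravo, charlie}.
∂A = cl(A) ∖ int(A) = {bravo, charlie} ∖ ∅ = {bravo, charlie}.


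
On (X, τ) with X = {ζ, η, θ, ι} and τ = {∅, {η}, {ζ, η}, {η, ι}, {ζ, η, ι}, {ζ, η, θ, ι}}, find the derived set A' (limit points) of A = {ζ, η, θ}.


A' = {ζ, θ, ι}

For each x ∈ X, list the open sets U ∈ τ with x ∈ U, then check whether U ∩ (A ∖ {x}) ≠ ∅ for every such U.
  x = ζ: opens ∋ x are {ζ, η}, {ζ, η, ι}, {ζ, η, θ, ι}; each meets A ∖ {ζ}, so x IS a limit point.
  x = η: open {η} ∋ x has {η} ∩ (A ∖ {η}) = ∅, so x is NOT a limit point.
  x = θ: opens ∋ x are {ζ, η, θ, ι}; each meets A ∖ {θ}, so x IS a limit point.
  x = ι: opens ∋ x are {η, ι}, {ζ, η, ι}, {ζ, η, θ, ι}; each meets A ∖ {ι}, so x IS a limit point.
Collecting: A' = {ζ, θ, ι}.
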